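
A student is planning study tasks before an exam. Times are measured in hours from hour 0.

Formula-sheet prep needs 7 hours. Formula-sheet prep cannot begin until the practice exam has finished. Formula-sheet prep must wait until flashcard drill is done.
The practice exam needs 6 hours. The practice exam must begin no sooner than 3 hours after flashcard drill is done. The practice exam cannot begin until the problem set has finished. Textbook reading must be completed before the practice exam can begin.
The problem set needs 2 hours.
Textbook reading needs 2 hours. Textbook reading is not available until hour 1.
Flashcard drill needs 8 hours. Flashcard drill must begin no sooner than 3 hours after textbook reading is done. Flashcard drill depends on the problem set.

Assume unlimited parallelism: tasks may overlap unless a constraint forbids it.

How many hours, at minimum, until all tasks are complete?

30

The problem set has no prerequisites, so it starts at hour 0 and finishes at hour 2.
Textbook reading cannot begin until its own release at hour 1. It runs from hour 1 to 1 + 2 = hour 3.
Flashcard drill needs all of textbook reading (finishes hour 3, plus 3-hour gap → hour 6); the problem set (finishes hour 2). That puts its earliest start at hour 6; it finishes at 6 + 8 = hour 14.
The practice exam cannot start until flashcard drill (finishes hour 14, plus 3-hour gap → hour 17); the problem set (finishes hour 2); textbook reading (finishes hour 3). The controlling bound is hour 17, so the practice exam finishes at 17 + 6 = hour 23.
For formula-sheet prep: the practice exam (finishes hour 23); flashcard drill (finishes hour 14). Taking the maximum gives a start of hour 23, and it finishes at 23 + 7 = hour 30.
All tasks are finished once the last one completes. Finish times: Textbook reading at 3, The problem set at 2, Flashcard drill at 14, The practice exam at 23, Formula-sheet prep at 30. The latest is hour 30.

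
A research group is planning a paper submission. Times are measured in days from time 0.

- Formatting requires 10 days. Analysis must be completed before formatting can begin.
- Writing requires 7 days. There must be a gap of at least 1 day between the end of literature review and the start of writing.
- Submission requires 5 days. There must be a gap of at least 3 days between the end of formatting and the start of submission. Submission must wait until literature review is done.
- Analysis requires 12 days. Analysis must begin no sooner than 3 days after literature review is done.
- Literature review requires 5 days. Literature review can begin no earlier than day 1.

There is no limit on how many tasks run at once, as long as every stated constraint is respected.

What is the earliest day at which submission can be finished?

Literature review waits on its own release at day 1, so it starts at day 1 and finishes at 1 + 5 = day 6.
Analysis waits on literature review (finishes day 6, plus 3-day gap → day 9), so it starts at day 9 and finishes at 9 + 12 = day 21.
Formatting cannot begin until analysis (finishes day 21). It runs from day 21 to 21 + 10 = day 31.
Submission has to wait for formatting (finishes day 31, plus 3-day gap → day 34); literature review (finishes day 6). The latest of these is day 34, so submission runs day 34 to 34 + 5 = day 39.

39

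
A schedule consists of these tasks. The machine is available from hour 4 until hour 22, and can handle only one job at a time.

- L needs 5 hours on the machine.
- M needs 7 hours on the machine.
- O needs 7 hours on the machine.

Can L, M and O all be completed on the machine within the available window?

No

The machine window is 22 − 4 = 18 hours.
Running back to back, the jobs need 5 + 7 + 7 = 19 hours on the machine.
Since 19 > 18, they cannot all fit.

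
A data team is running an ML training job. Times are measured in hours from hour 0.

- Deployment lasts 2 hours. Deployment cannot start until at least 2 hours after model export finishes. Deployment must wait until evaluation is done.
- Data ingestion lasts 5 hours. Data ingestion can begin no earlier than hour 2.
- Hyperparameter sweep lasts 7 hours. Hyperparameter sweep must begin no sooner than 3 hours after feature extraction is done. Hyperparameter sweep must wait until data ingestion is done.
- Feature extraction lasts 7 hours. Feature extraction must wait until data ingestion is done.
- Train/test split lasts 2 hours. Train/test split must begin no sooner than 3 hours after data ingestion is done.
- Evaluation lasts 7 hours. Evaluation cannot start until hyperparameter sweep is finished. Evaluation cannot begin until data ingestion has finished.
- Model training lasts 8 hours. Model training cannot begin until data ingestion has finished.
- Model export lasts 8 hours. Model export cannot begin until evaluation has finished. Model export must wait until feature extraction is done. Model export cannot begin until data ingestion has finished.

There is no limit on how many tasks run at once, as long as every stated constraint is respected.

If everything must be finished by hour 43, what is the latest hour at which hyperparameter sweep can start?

17

Nothing follows deployment; the deadline of hour 43 is its only limit. It must start by 43 − 2 = hour 41.
Model export feeds into deployment (must start by hour 41, minus 2-hour gap → hour 39); so model export must finish by hour 39 and therefore start by hour 31.
Evaluation has several dependents: model export (must start by hour 31); deployment (must start by hour 41). The earliest of those limits is hour 31, so evaluation must start by 31 − 7 = hour 24.
Hyperparameter sweep has to be done before evaluation (must start by hour 24). That means finishing by hour 24, i.e. starting by 24 − 7 = hour 17.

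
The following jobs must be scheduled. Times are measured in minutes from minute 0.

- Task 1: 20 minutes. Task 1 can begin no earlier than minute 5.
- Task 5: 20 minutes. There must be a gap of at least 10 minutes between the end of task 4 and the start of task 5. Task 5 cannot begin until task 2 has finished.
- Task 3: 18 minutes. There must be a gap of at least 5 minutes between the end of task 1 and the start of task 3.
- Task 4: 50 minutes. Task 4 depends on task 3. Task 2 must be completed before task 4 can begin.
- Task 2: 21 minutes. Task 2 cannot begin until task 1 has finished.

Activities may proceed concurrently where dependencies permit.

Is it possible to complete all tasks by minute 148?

After its own release at minute 5, task 1 can start at minute 5 and finishes at minute 25.
After task 1 (finishes minute 25, plus 5-minute gap → minute 30), task 3 can start at minute 30 and finishes at minute 48.
Task 2 cannot begin until task 1 (finishes minute 25). It runs from minute 25 to 25 + 21 = minute 46.
For task 4: task 3 (finishes minute 48); task 2 (finishes minute 46). Taking the maximum gives a start of minute 48, and it finishes at 48 + 50 = minute 98.
Task 5 has to wait for task 4 (finishes minute 98, plus 10-minute gap → minute 108); task 2 (finishes minute 46). The latest of these is minute 108, so task 5 runs minute 108 to 108 + 20 = minute 128.
Every task is finished by minute 128, which is no later than the deadline of 148, so the schedule is feasible.

Yes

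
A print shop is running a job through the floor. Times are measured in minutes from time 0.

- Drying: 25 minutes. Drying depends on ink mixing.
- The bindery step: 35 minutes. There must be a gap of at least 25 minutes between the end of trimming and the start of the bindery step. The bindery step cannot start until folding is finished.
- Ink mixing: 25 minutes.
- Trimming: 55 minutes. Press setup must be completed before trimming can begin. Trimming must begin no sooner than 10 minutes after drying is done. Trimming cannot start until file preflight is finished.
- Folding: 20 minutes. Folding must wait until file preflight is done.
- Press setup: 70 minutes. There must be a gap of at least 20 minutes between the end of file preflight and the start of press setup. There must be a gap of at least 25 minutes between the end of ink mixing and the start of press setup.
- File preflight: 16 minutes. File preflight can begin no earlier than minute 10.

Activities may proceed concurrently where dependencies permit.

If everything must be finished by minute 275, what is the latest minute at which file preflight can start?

To finish by minute 275, the bindery step (duration 35) must start no later than minute 240.
Trimming feeds into the bindery step (must start by minute 240, minus 25-minute gap → minute 215); so trimming must finish by minute 215 and therefore start by minute 160.
Press setup has to be done before trimming (must start by minute 160). That means finishing by minute 160, i.e. starting by 160 − 70 = minute 90.
Folding feeds into the bindery step (must start by minute 240); so folding must finish by minute 240 and therefore start by minute 220.
File preflight has several dependents: press setup (must start by minute 90, minus 20-minute gap → minute 70); trimming (must start by minute 160); folding (must start by minute 220). The earliest of those limits is minute 70, so file preflight must start by 70 − 16 = minute 54.

54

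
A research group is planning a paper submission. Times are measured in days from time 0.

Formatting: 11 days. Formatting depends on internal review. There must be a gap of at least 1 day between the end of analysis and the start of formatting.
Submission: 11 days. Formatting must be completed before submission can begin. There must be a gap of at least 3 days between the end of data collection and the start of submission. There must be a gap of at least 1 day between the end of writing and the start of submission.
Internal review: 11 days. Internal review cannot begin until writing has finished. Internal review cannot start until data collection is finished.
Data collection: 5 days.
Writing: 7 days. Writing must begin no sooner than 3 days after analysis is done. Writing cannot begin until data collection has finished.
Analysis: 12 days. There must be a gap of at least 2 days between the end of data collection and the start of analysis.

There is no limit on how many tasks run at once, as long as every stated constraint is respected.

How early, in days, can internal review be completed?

Data collection has no prerequisites, so it starts at day 0 and finishes at day 5.
Analysis waits on data collection (finishes day 5, plus 2-day gap → day 7), so it starts at day 7 and finishes at 7 + 12 = day 19.
Writing cannot start until analysis (finishes day 19, plus 3-day gap → day 22); data collection (finishes day 5). The controlling bound is day 22, so writing finishes at 22 + 7 = day 29.
For internal review: writing (finishes day 29); data collection (finishes day 5). Taking the maximum gives a start of day 29, and it finishes at 29 + 11 = day 40.

40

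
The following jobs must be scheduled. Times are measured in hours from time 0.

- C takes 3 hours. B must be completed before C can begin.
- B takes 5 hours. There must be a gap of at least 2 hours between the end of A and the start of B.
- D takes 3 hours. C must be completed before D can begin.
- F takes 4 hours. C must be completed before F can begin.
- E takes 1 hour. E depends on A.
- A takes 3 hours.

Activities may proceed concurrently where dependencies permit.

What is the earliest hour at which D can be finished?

16

A has no prerequisites, so it starts at hour 0 and finishes at hour 3.
B waits on A (finishes hour 3, plus 2-hour gap → hour 5), so it starts at hour 5 and finishes at 5 + 5 = hour 10.
After B (finishes hour 10), C can start at hour 10 and finishes at hour 13.
D waits on C (finishes hour 13), so it starts at hour 13 and finishes at 13 + 3 = hour 16.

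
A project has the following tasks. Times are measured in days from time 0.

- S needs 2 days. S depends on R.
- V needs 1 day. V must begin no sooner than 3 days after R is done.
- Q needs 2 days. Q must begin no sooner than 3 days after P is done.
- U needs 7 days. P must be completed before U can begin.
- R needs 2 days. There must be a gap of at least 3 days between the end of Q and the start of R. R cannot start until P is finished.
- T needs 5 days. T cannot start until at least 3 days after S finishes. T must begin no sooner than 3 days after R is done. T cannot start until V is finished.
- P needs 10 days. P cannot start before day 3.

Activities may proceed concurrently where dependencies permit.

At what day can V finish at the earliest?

27

After its own release at day 3, P can start at day 3 and finishes at day 13.
Q waits on P (finishes day 13, plus 3-day gap → day 16), so it starts at day 16 and finishes at 16 + 2 = day 18.
R needs all of Q (finishes day 18, plus 3-day gap → day 21); P (finishes day 13). That puts its earliest start at day 21; it finishes at 21 + 2 = day 23.
V waits on R (finishes day 23, plus 3-day gap → day 26), so it starts at day 26 and finishes at 26 + 1 = day 27.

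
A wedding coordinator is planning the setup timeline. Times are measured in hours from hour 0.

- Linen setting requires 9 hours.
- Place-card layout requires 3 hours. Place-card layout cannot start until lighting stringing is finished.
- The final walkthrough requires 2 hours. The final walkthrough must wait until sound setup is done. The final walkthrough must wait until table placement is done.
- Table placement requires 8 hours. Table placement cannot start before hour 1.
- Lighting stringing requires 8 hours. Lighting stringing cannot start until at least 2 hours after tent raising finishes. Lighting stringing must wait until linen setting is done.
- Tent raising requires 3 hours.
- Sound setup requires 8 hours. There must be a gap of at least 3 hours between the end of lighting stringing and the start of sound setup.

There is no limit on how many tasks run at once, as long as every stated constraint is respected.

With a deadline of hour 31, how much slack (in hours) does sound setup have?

1

Nothing blocks linen setting, so it runs from hour 0 to hour 9.
Tent raising can start immediately at hour 0; it finishes at hour 3.
Lighting stringing needs all of tent raising (finishes hour 3, plus 2-hour gap → hour 5); linen setting (finishes hour 9). That puts its earliest start at hour 9; it finishes at 9 + 8 = hour 17.
After lighting stringing (finishes hour 17, plus 3-hour gap → hour 20), sound setup can start at hour 20 and finishes at hour 28.

Working backward from the deadline:
To finish by hour 31, the final walkthrough (duration 2) must start no later than hour 29.
Sound setup must finish before the final walkthrough (must start by hour 29). With an 8-hour duration, sound setup must start by 29 − 8 = hour 21.
So sound setup can start as early as hour 20 and as late as hour 21, giving 21 − 20 = 1 hour of slack.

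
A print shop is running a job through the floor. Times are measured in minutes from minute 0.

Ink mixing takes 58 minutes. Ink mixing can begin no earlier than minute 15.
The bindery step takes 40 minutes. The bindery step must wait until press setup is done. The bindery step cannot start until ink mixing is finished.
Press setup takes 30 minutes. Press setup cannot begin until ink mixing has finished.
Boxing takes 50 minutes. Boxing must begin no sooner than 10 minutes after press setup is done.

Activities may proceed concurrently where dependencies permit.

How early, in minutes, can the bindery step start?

103

Ink mixing cannot begin until its own release at minute 15. It runs from minute 15 to 15 + 58 = minute 73.
Press setup waits on ink mixing (finishes minute 73), so it starts at minute 73 and finishes at 73 + 30 = minute 103.
The bindery step waits on press setup (finishes minute 103); ink mixing (finishes minute 73). The latest of these is minute 103, which is the earliest the bindery step can start.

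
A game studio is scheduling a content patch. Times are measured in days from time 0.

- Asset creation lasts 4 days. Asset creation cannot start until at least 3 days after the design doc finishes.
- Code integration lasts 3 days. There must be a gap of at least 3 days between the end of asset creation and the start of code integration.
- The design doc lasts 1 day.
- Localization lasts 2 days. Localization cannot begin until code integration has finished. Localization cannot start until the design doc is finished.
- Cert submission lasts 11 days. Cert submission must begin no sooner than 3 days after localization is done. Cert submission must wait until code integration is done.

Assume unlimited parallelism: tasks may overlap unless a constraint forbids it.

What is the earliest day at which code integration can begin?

The design doc has no prerequisites, so it starts at day 0 and finishes at day 1.
Asset creation cannot begin until the design doc (finishes day 1, plus 3-day gap → day 4). It runs from day 4 to 4 + 4 = day 8.
Code integration waits on asset creation (finishes day 8, plus 3-day gap → day 11), so the earliest it can start is day 11.

11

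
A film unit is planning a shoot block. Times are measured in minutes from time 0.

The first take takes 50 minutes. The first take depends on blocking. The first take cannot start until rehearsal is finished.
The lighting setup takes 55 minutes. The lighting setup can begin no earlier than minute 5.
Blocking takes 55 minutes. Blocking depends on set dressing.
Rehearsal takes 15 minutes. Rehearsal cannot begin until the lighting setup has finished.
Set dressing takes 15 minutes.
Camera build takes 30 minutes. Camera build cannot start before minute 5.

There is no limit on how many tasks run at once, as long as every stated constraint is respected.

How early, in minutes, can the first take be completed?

After its own release at minute 5, the lighting setup can start at minute 5 and finishes at minute 60.
Rehearsal cannot begin until the lighting setup (finishes minute 60). It runs from minute 60 to 60 + 15 = minute 75.
Set dressing can start immediately at minute 0; it finishes at minute 15.
After set dressing (finishes minute 15), blocking can start at minute 15 and finishes at minute 70.
For the first take: blocking (finishes minute 70); rehearsal (finishes minute 75). Taking the maximum gives a start of minute 75, and it finishes at 75 + 50 = minute 125.

125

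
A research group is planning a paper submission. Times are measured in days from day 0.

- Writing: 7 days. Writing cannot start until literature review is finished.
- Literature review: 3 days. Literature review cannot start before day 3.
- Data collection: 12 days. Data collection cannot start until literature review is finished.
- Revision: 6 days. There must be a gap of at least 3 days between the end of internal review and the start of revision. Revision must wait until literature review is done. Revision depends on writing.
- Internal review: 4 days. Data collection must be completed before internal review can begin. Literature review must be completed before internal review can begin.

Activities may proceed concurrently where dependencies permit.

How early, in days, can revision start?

After its own release at day 3, literature review can start at day 3 and finishes at day 6.
Writing waits on literature review (finishes day 6), so it starts at day 6 and finishes at 6 + 7 = day 13.
Data collection waits on literature review (finishes day 6), so it starts at day 6 and finishes at 6 + 12 = day 18.
For internal review: data collection (finishes day 18); literature review (finishes day 6). Taking the maximum gives a start of day 18, and it finishes at 18 + 4 = day 22.
Revision waits on internal review (finishes day 22, plus 3-day gap → day 25); literature review (finishes day 6); writing (finishes day 13). The latest of these is day 25, which is the earliest revision can start.

25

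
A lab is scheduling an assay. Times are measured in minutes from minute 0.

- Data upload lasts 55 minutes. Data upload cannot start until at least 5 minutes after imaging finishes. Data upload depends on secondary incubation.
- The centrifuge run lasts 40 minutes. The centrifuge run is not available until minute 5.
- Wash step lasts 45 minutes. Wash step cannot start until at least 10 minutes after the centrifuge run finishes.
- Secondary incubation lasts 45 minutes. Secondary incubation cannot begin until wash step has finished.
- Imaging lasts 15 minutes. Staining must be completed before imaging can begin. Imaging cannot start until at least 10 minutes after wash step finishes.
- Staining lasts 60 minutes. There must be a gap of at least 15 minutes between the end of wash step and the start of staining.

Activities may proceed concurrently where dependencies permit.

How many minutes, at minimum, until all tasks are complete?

The centrifuge run cannot begin until its own release at minute 5. It runs from minute 5 to 5 + 40 = minute 45.
Wash step waits on the centrifuge run (finishes minute 45, plus 10-minute gap → minute 55), so it starts at minute 55 and finishes at 55 + 45 = minute 100.
After wash step (finishes minute 100), secondary incubation can start at minute 100 and finishes at minute 145.
Staining waits on wash step (finishes minute 100, plus 15-minute gap → minute 115), so it starts at minute 115 and finishes at 115 + 60 = minute 175.
Imaging cannot start until staining (finishes minute 175); wash step (finishes minute 100, plus 10-minute gap → minute 110). The controlling bound is minute 175, so imaging finishes at 175 + 15 = minute 190.
For data upload: imaging (finishes minute 190, plus 5-minute gap → minute 195); secondary incubation (finishes minute 145). Taking the maximum gives a start of minute 195, and it finishes at 195 + 55 = minute 250.
All tasks are finished once the last one completes. Finish times: The centrifuge run at 45, Wash step at 100, Staining at 175, Secondary incubation at 145, Imaging at 190, Data upload at 250. The latest is minute 250.

250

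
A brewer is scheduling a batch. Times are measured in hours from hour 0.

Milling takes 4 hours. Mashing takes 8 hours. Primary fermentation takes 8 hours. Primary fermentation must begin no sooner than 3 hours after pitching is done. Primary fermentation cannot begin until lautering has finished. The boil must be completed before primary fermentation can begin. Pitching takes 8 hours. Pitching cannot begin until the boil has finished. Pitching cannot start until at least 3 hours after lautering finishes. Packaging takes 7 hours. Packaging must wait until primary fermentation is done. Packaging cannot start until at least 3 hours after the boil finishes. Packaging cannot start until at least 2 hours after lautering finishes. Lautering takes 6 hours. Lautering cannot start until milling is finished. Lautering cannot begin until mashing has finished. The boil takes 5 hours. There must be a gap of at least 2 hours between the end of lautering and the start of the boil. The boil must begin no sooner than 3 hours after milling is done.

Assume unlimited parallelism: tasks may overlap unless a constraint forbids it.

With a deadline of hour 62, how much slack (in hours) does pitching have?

15

Mashing can start immediately at hour 0; it finishes at hour 8.
Milling has no prerequisites, so it starts at hour 0 and finishes at hour 4.
Lautering cannot start until milling (finishes hour 4); mashing (finishes hour 8). The controlling bound is hour 8, so lautering finishes at 8 + 6 = hour 14.
For the boil: lautering (finishes hour 14, plus 2-hour gap → hour 16); milling (finishes hour 4, plus 3-hour gap → hour 7). Taking the maximum gives a start of hour 16, and it finishes at 16 + 5 = hour 21.
For pitching: the boil (finishes hour 21); lautering (finishes hour 14, plus 3-hour gap → hour 17). Taking the maximum gives a start of hour 21, and it finishes at 21 + 8 = hour 29.

Working backward from the deadline:
To finish by hour 62, packaging (duration 7) must start no later than hour 55.
Since packaging (must start by hour 55) depends on it, primary fermentation must finish by hour 55. Backing off its 8-hour duration gives a latest start of hour 47.
Pitching has to be done before primary fermentation (must start by hour 47, minus 3-hour gap → hour 44). That means finishing by hour 44, i.e. starting by 44 − 8 = hour 36.
So pitching can start as early as hour 21 and as late as hour 36, giving 36 − 21 = 15 hours of slack.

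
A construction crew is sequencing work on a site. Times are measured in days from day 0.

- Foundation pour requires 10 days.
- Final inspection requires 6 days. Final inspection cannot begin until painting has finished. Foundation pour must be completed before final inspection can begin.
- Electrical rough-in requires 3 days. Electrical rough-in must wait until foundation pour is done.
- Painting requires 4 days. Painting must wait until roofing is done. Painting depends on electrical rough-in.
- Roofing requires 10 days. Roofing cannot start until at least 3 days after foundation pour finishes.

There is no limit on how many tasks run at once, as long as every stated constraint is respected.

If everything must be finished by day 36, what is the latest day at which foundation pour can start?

To finish by day 36, final inspection (duration 6) must start no later than day 30.
Since final inspection (must start by day 30) depends on it, painting must finish by day 30. Backing off its 4-day duration gives a latest start of day 26.
Roofing must finish before painting (must start by day 26). With a 10-day duration, roofing must start by 26 − 10 = day 16.
Electrical rough-in must finish before painting (must start by day 26). With a 3-day duration, electrical rough-in must start by 26 − 3 = day 23.
Foundation pour has several dependents: roofing (must start by day 16, minus 3-day gap → day 13); electrical rough-in (must start by day 23); final inspection (must start by day 30). The earliest of those limits is day 13, so foundation pour must start by 13 − 10 = day 3.

3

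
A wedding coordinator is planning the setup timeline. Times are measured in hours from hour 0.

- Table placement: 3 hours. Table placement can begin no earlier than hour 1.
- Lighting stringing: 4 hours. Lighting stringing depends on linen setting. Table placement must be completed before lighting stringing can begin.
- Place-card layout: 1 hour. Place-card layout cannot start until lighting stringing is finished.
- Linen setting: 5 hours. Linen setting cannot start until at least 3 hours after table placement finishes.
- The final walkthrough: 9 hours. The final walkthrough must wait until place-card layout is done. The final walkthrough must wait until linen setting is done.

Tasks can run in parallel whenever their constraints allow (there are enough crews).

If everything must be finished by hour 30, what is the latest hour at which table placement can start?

5

Nothing follows the final walkthrough; the deadline of hour 30 is its only limit. It must start by 30 − 9 = hour 21.
Place-card layout must finish before the final walkthrough (must start by hour 21). With a 1-hour duration, place-card layout must start by 21 − 1 = hour 20.
Lighting stringing feeds into place-card layout (must start by hour 20); so lighting stringing must finish by hour 20 and therefore start by hour 16.
Linen setting must finish in time for lighting stringing (must start by hour 16); the final walkthrough (must start by hour 21). The tightest is hour 16, so linen setting must start by 16 − 5 = hour 11.
Table placement has several dependents: linen setting (must start by hour 11, minus 3-hour gap → hour 8); lighting stringing (must start by hour 16). The earliest of those limits is hour 8, so table placement must start by 8 − 3 = hour 5.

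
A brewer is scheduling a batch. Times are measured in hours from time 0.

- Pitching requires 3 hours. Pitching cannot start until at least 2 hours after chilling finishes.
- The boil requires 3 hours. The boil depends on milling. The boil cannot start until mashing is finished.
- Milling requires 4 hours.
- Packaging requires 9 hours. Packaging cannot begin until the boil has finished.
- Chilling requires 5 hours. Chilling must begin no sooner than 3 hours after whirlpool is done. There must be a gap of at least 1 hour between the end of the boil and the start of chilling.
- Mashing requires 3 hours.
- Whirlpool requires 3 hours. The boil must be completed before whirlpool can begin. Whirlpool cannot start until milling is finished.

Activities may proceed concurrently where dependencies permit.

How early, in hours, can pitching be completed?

Mashing has no prerequisites, so it starts at hour 0 and finishes at hour 3.
Milling can start immediately at hour 0; it finishes at hour 4.
For the boil: milling (finishes hour 4); mashing (finishes hour 3). Taking the maximum gives a start of hour 4, and it finishes at 4 + 3 = hour 7.
For whirlpool: the boil (finishes hour 7); milling (finishes hour 4). Taking the maximum gives a start of hour 7, and it finishes at 7 + 3 = hour 10.
Chilling has to wait for whirlpool (finishes hour 10, plus 3-hour gap → hour 13); the boil (finishes hour 7, plus 1-hour gap → hour 8). The latest of these is hour 13, so chilling runs hour 13 to 13 + 5 = hour 18.
Pitching cannot begin until chilling (finishes hour 18, plus 2-hour gap → hour 20). It runs from hour 20 to 20 + 3 = hour 23.

23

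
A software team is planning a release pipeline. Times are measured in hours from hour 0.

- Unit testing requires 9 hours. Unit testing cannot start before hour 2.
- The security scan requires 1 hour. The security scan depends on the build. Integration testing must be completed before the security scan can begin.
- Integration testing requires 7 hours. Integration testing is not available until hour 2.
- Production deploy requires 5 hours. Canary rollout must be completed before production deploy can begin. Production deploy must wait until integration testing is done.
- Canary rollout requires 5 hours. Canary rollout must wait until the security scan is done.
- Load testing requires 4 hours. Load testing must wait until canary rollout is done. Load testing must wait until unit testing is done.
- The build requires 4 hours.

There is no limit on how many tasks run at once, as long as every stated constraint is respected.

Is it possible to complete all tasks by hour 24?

Integration testing cannot begin until its own release at hour 2. It runs from hour 2 to 2 + 7 = hour 9.
After its own release at hour 2, unit testing can start at hour 2 and finishes at hour 11.
Nothing blocks the build, so it runs from hour 0 to hour 4.
The security scan cannot start until the build (finishes hour 4); integration testing (finishes hour 9). The controlling bound is hour 9, so the security scan finishes at 9 + 1 = hour 10.
Canary rollout waits on the security scan (finishes hour 10), so it starts at hour 10 and finishes at 10 + 5 = hour 15.
Production deploy needs all of canary rollout (finishes hour 15); integration testing (finishes hour 9). That puts its earliest start at hour 15; it finishes at 15 + 5 = hour 20.
Load testing has to wait for canary rollout (finishes hour 15); unit testing (finishes hour 11). The latest of these is hour 15, so load testing runs hour 15 to 15 + 4 = hour 19.
Every task is finished by hour 20, which is no later than the deadline of 24, so the schedule is feasible.

Yes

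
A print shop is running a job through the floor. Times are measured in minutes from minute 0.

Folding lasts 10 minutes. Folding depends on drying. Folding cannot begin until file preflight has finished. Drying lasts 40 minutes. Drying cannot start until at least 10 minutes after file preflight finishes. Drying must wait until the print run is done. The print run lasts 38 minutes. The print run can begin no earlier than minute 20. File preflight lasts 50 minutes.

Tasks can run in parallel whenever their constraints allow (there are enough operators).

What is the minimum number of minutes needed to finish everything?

After its own release at minute 20, the print run can start at minute 20 and finishes at minute 58.
File preflight has no prerequisites, so it starts at minute 0 and finishes at minute 50.
For drying: file preflight (finishes minute 50, plus 10-minute gap → minute 60); the print run (finishes minute 58). Taking the maximum gives a start of minute 60, and it finishes at 60 + 40 = minute 100.
Folding has to wait for drying (finishes minute 100); file preflight (finishes minute 50). The latest of these is minute 100, so folding runs minute 100 to 100 + 10 = minute 110.
All tasks are finished once the last one completes. Finish times: File preflight at 50, The print run at 58, Drying at 100, Folding at 110. The latest is minute 110.

110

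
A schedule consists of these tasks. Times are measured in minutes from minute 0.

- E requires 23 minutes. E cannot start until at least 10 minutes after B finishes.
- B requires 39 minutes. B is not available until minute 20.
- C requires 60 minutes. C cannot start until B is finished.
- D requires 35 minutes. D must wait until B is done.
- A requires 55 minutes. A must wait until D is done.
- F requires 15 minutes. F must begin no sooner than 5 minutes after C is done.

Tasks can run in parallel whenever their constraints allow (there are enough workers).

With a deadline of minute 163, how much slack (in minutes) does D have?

After its own release at minute 20, B can start at minute 20 and finishes at minute 59.
D waits on B (finishes minute 59), so it starts at minute 59 and finishes at 59 + 35 = minute 94.

Working backward from the deadline:
A must finish by minute 163; it takes 55 minutes, so it must start by 163 − 55 = minute 108.
D has to be done before A (must start by minute 108). That means finishing by minute 108, i.e. starting by 108 − 35 = minute 73.
So D can start as early as minute 59 and as late as minute 73, giving 73 − 59 = 14 minutes of slack.

14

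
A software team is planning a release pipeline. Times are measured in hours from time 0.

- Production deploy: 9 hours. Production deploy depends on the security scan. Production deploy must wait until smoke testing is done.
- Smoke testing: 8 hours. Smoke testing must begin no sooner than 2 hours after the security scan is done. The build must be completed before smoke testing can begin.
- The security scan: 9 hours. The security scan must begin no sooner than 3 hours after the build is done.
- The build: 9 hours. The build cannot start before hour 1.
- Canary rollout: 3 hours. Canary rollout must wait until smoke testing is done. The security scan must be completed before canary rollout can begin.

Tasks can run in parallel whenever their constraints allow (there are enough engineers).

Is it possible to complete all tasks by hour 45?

Yes

The build waits on its own release at hour 1, so it starts at hour 1 and finishes at 1 + 9 = hour 10.
After the build (finishes hour 10, plus 3-hour gap → hour 13), the security scan can start at hour 13 and finishes at hour 22.
Smoke testing cannot start until the security scan (finishes hour 22, plus 2-hour gap → hour 24); the build (finishes hour 10). The controlling bound is hour 24, so smoke testing finishes at 24 + 8 = hour 32.
Production deploy needs all of the security scan (finishes hour 22); smoke testing (finishes hour 32). That puts its earliest start at hour 32; it finishes at 32 + 9 = hour 41.
For canary rollout: smoke testing (finishes hour 32); the security scan (finishes hour 22). Taking the maximum gives a start of hour 32, and it finishes at 32 + 3 = hour 35.
Every task is finished by hour 41, which is no later than the deadline of 45, so the schedule is feasible.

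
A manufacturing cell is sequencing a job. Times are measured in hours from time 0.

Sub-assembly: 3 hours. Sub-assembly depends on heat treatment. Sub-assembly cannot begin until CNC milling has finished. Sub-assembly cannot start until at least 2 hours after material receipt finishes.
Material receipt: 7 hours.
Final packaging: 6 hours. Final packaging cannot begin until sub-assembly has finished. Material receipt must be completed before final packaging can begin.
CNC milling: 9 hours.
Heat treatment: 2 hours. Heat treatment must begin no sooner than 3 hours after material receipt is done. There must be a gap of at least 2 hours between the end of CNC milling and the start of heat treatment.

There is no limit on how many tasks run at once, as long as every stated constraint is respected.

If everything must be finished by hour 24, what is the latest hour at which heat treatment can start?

13

Nothing follows final packaging; the deadline of hour 24 is its only limit. It must start by 24 − 6 = hour 18.
Sub-assembly has to be done before final packaging (must start by hour 18). That means finishing by hour 18, i.e. starting by 18 − 3 = hour 15.
Heat treatment feeds into sub-assembly (must start by hour 15); so heat treatment must finish by hour 15 and therefore start by hour 13.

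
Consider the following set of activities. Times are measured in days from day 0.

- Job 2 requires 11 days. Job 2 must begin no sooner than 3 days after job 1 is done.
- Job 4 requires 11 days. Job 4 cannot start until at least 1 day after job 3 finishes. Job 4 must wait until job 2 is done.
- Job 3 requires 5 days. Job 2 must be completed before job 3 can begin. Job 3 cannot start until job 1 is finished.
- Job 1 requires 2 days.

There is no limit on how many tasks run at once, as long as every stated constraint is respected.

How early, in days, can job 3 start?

Nothing blocks job 1, so it runs from day 0 to day 2.
Job 2 cannot begin until job 1 (finishes day 2, plus 3-day gap → day 5). It runs from day 5 to 5 + 11 = day 16.
Job 3 waits on job 2 (finishes day 16); job 1 (finishes day 2). The latest of these is day 16, which is the earliest job 3 can start.

16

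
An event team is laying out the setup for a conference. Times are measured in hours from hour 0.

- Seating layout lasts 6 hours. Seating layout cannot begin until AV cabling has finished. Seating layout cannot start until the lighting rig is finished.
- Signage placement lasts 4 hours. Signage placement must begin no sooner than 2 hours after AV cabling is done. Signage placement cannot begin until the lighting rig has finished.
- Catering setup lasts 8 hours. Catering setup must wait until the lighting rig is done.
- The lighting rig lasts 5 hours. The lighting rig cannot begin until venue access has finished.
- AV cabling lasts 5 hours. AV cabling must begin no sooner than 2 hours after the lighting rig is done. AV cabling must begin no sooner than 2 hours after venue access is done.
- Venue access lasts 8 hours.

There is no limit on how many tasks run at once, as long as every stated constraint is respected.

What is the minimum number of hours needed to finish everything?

26

Nothing blocks venue access, so it runs from hour 0 to hour 8.
The lighting rig waits on venue access (finishes hour 8), so it starts at hour 8 and finishes at 8 + 5 = hour 13.
Catering setup cannot begin until the lighting rig (finishes hour 13). It runs from hour 13 to 13 + 8 = hour 21.
For AV cabling: the lighting rig (finishes hour 13, plus 2-hour gap → hour 15); venue access (finishes hour 8, plus 2-hour gap → hour 10). Taking the maximum gives a start of hour 15, and it finishes at 15 + 5 = hour 20.
For signage placement: AV cabling (finishes hour 20, plus 2-hour gap → hour 22); the lighting rig (finishes hour 13). Taking the maximum gives a start of hour 22, and it finishes at 22 + 4 = hour 26.
For seating layout: AV cabling (finishes hour 20); the lighting rig (finishes hour 13). Taking the maximum gives a start of hour 20, and it finishes at 20 + 6 = hour 26.
All tasks are finished once the last one completes. Finish times: Venue access at 8, The lighting rig at 13, AV cabling at 20, Seating layout at 26, Signage placement at 26, Catering setup at 21. The latest is hour 26.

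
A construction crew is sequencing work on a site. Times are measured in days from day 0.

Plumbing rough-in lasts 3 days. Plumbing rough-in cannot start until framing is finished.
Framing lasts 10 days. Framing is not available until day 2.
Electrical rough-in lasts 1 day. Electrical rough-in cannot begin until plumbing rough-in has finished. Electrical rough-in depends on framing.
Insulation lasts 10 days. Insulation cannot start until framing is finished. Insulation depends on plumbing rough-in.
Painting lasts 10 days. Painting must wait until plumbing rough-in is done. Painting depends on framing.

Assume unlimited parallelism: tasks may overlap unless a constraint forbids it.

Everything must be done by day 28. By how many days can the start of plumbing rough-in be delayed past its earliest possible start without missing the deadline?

3

Framing cannot begin until its own release at day 2. It runs from day 2 to 2 + 10 = day 12.
Plumbing rough-in waits on framing (finishes day 12), so it starts at day 12 and finishes at 12 + 3 = day 15.

Working backward from the deadline:
To finish by day 28, electrical rough-in (duration 1) must start no later than day 27.
Insulation must finish by day 28; it takes 10 days, so it must start by 28 − 10 = day 18.
Painting has no dependents, so it just needs to finish by day 28. Starting by 28 − 10 = day 18 achieves that.
For plumbing rough-in: electrical rough-in (must start by day 27); insulation (must start by day 18); painting (must start by day 18). The most restrictive is day 18; with a 3-day duration, plumbing rough-in must start by day 15.
So plumbing rough-in can start as early as day 12 and as late as day 15, giving 15 − 12 = 3 days of slack.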